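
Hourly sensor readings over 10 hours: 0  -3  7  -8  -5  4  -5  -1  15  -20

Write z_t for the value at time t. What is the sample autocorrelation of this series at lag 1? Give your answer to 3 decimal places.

-0.486

Mean z̄ = (0 − 3 + 7 − 8 − 5 + 4 − 5 − 1 + 15 − 20)/10 = -1.6000
Numerator Σ_{t=1}^{9}(z_t−z̄)(z_{t+1}−z̄) = -383.1600
Denominator Σ(z_t−z̄)² = 788.4000
r_1 = -383.1600 / 788.4000 = -0.486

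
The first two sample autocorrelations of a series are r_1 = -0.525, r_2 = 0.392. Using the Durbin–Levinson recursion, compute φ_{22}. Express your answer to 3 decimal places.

0.161

φ_{22} = (r_2 − r_1²) / (1 − r_1²)
r_1² = (-0.525)² = 0.275625
Numerator = 0.392 − 0.2756 = 0.1164; denominator = 1 − 0.2756 = 0.7244
φ_{22} = 0.1164 / 0.7244 = 0.161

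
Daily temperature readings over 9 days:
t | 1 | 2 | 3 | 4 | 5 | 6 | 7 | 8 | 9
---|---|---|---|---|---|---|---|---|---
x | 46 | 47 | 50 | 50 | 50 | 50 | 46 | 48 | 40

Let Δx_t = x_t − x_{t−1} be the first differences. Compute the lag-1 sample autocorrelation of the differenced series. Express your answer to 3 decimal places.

First differences Δx: 1, 3, 0, 0, 0, -4, 2, -8
Mean of differences = -0.7500
Numerator Σ(Δx_t−Δx̄)(Δx_{t+1}−Δx̄) = -20.8125
Denominator Σ(Δx_t−Δx̄)² = 89.5000
r_1(Δx) = -20.8125 / 89.5000 = -0.233

-0.233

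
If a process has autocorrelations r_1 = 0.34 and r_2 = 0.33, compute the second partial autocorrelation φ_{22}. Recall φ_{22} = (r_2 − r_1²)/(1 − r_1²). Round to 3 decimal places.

0.242

φ_{22} = (r_2 − r_1²) / (1 − r_1²)
r_1² = (0.34)² = 0.1156
Numerator = 0.33 − 0.1156 = 0.2144; denominator = 1 − 0.1156 = 0.8844
φ_{22} = 0.2144 / 0.8844 = 0.242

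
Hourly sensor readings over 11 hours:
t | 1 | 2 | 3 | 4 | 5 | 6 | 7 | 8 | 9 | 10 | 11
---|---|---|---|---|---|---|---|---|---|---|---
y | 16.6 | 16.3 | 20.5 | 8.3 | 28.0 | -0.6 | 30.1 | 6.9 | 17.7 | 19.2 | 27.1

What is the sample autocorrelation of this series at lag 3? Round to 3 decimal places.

-0.415

Mean ȳ = (16.6 + 16.3 + 20.5 + 8.3 + 28.0 − 0.6 + 30.1 + 6.9 + 17.7 + 19.2 + 27.1)/11 = 17.2818
Numerator Σ_{t=1}^{8}(y_t−ȳ)(y_{t+3}−ȳ) = -373.1719
Denominator Σ(y_t−ȳ)² = 899.4364
r_3 = -373.1719 / 899.4364 = -0.415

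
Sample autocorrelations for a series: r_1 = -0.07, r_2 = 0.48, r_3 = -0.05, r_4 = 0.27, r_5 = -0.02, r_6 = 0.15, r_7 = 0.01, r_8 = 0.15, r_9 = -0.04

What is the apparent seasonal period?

2

The largest autocorrelation is r_2 = 0.48, with weaker echoes at lags 4 (0.27), 6 (0.15) and 8 (0.15); the remaining lags stay at or below 0.01.
The dominant spike at lag 2 indicates a seasonal period of 2.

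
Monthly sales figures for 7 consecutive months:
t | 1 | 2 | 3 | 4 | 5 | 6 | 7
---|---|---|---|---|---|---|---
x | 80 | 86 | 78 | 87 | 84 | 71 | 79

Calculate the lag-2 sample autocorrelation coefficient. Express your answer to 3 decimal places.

-0.221

Mean x̄ = (80 + 86 + 78 + 87 + 84 + 71 + 79)/7 = 80.7143
Deviations from mean: -0.7143, 5.2857, -2.7143, 6.2857, 3.2857, -9.7143, -1.7143
Σ(x_t−x̄)(x_{t+2}−x̄) = (1.9388) + (33.2245) + (-8.9184) + (-61.0612) + (-5.6327) = -40.4490
Denominator Σ(x_t−x̄)² = 183.4286
r_2 = -40.4490 / 183.4286 = -0.221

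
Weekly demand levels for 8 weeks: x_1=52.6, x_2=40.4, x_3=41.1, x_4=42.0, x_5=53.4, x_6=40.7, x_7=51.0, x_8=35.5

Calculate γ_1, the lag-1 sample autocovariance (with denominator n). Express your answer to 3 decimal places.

-18.773

Mean x̄ = (52.6 + 40.4 + 41.1 + 42.0 + 53.4 + 40.7 + 51.0 + 35.5)/8 = 44.5875
Σ_{t=1}^{7}(x_t−x̄)(x_{t+1}−x̄) = -150.1877
γ_1 = -150.1877 / 8 = -18.773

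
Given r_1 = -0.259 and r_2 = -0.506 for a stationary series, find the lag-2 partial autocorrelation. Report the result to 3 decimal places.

φ_{22} = (r_2 − r_1²) / (1 − r_1²)
r_1² = (-0.259)² = 0.067081
Numerator = -0.506 − 0.0671 = -0.5731; denominator = 1 − 0.0671 = 0.9329
φ_{22} = -0.5731 / 0.9329 = -0.614

-0.614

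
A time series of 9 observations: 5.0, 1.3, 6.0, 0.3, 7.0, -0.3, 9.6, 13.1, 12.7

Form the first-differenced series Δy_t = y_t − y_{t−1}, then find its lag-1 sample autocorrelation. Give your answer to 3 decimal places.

First differences Δy: -3.7, 4.7, -5.7, 6.7, -7.3, 9.9, 3.5, -0.4
Mean of differences = 0.9625
Numerator Σ(Δy_t−Δȳ)(Δy_{t+1}−Δȳ) = -182.5839
Denominator Σ(Δy_t−Δȳ)² = 269.4588
r_1(Δy) = -182.5839 / 269.4588 = -0.678

-0.678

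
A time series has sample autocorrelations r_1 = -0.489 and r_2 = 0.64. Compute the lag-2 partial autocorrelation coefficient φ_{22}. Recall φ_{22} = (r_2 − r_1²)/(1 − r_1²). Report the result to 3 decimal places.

0.527

φ_{22} = (r_2 − r_1²) / (1 − r_1²)
r_1² = (-0.489)² = 0.239121
Numerator = 0.64 − 0.2391 = 0.4009; denominator = 1 − 0.2391 = 0.7609
φ_{22} = 0.4009 / 0.7609 = 0.527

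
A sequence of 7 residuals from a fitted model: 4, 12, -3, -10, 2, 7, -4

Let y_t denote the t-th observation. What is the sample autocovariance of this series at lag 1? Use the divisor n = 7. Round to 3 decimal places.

-0.350

Mean ȳ = (4 + 12 − 3 − 10 + 2 + 7 − 4)/7 = 1.1429
Deviations: 2.8571, 10.8571, -4.1429, -11.1429, 0.8571, 5.8571, -5.1429
Σ_{t=1}^{6}(y_t−ȳ)(y_{t+1}−ȳ) = -2.4490
γ_1 = -2.4490 / 7 = -0.350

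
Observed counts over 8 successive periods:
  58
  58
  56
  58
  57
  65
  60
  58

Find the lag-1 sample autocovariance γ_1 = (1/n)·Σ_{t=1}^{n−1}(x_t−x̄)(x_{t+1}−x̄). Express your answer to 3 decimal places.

Mean x̄ = (58 + 58 + 56 + 58 + 57 + 65 + 60 + 58)/8 = 58.7500
Deviations: -0.7500, -0.7500, -2.7500, -0.7500, -1.7500, 6.2500, 1.2500, -0.7500
Σ_{t=1}^{7}(x_t−x̄)(x_{t+1}−x̄) = 1.9375
γ_1 = 1.9375 / 8 = 0.242

0.242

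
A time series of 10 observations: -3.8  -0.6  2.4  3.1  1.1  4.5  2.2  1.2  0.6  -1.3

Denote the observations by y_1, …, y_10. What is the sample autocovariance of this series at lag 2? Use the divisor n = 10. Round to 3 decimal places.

Mean ȳ = (-3.8 − 0.6 + 2.4 + 3.1 + 1.1 + 4.5 + 2.2 + 1.2 + 0.6 − 1.3)/10 = 0.9400
Σ_{t=1}^{8}(y_t−ȳ)(y_{t+2}−ȳ) = -2.2072
γ_2 = -2.2072 / 10 = -0.221

-0.221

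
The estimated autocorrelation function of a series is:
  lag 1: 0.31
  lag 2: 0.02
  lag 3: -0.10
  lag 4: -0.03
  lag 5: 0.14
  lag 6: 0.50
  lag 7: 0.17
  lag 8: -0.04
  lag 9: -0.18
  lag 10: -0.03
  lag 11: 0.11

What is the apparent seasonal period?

The largest autocorrelation is r_6 = 0.50; the remaining lags stay at or below 0.31. The elevated value at lag 1 (0.31), dropping to 0.02 at lag 2, reflects decaying short-term dependence rather than seasonality.
The dominant spike at lag 6 indicates a seasonal period of 6.

6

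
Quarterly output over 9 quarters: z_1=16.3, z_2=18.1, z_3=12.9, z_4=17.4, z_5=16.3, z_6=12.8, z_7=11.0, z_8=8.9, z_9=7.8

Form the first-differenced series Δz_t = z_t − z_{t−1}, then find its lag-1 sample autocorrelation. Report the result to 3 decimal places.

-0.507

First differences Δz: 1.8, -5.2, 4.5, -1.1, -3.5, -1.8, -2.1, -1.1
Mean of differences = -1.0625
Numerator Σ(Δz_t−Δz̄)(Δz_{t+1}−Δz̄) = -32.3739
Denominator Σ(Δz_t−Δz̄)² = 63.8188
r_1(Δz) = -32.3739 / 63.8188 = -0.507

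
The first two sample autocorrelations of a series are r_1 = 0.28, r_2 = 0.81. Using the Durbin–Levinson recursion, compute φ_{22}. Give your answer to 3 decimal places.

0.794

φ_{22} = (r_2 − r_1²) / (1 − r_1²)
r_1² = (0.28)² = 0.0784
Numerator = 0.81 − 0.0784 = 0.7316; denominator = 1 − 0.0784 = 0.9216
φ_{22} = 0.7316 / 0.9216 = 0.794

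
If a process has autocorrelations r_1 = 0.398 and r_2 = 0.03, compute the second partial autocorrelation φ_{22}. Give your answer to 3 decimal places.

φ_{22} = (r_2 − r_1²) / (1 − r_1²)
r_1² = (0.398)² = 0.158404
Numerator = 0.03 − 0.1584 = -0.1284; denominator = 1 − 0.1584 = 0.8416
φ_{22} = -0.1284 / 0.8416 = -0.153

-0.153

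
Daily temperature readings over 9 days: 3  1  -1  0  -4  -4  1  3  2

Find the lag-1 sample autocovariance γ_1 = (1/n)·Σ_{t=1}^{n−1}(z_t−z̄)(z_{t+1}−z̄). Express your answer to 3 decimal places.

Mean z̄ = (3 + 1 − 1 + 0 − 4 − 4 + 1 + 3 + 2)/9 = 0.1111
Σ_{t=1}^{8}(z_t−z̄)(z_{t+1}−z̄) = 23.4321
γ_1 = 23.4321 / 9 = 2.604

2.604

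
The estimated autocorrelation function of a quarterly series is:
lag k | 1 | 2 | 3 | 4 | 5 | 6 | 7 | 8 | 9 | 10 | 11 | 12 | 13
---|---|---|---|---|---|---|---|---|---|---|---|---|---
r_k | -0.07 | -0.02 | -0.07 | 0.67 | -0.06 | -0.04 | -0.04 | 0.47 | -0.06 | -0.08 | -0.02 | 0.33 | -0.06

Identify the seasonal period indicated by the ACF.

4

The largest autocorrelation is r_4 = 0.67, with weaker echoes at lags 8 (0.47) and 12 (0.33); the remaining lags stay at or below -0.02.
The dominant spike at lag 4 indicates a seasonal period of 4.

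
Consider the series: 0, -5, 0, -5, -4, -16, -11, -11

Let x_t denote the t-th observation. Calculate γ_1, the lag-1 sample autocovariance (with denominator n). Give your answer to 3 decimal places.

Mean x̄ = (0 − 5 + 0 − 5 − 4 − 16 − 11 − 11)/8 = -6.5000
Deviations: 6.5000, 1.5000, 6.5000, 1.5000, 2.5000, -9.5000, -4.5000, -4.5000
Σ_{t=1}^{7}(x_t−x̄)(x_{t+1}−x̄) = 72.2500
γ_1 = 72.2500 / 8 = 9.031

9.031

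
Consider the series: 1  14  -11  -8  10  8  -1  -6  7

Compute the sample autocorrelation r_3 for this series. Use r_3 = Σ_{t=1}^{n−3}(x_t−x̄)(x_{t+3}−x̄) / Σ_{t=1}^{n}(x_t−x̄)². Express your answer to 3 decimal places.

0.041

Mean x̄ = (1 + 14 − 11 − 8 + 10 + 8 − 1 − 6 + 7)/9 = 1.5556
Σ(x_t−x̄)(x_{t+3}−x̄) = (5.3086) + (105.0864) + (-80.9136) + (24.4198) + (-63.8025) + (35.0864) = 25.1852
Denominator Σ(x_t−x̄)² = 610.2222
r_3 = 25.1852 / 610.2222 = 0.041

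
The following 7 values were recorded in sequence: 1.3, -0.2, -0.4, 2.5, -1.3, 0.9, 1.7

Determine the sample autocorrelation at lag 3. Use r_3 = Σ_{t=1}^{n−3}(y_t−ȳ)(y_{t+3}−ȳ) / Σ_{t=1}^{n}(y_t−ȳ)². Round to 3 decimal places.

Mean ȳ = (1.3 − 0.2 − 0.4 + 2.5 − 1.3 + 0.9 + 1.7)/7 = 0.6429
Deviations from mean: 0.6571, -0.8429, -1.0429, 1.8571, -1.9429, 0.2571, 1.0571
Σ(y_t−ȳ)(y_{t+3}−ȳ) = (1.2204) + (1.6376) + (-0.2682) + (1.9633) = 4.5531
Denominator Σ(y_t−ȳ)² = 10.6371
r_3 = 4.5531 / 10.6371 = 0.428

0.428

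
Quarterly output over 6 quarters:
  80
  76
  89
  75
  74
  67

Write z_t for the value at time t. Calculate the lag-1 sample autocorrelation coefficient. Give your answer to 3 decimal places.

Mean z̄ = (80 + 76 + 89 + 75 + 74 + 67)/6 = 76.8333
Deviations from mean: 3.1667, -0.8333, 12.1667, -1.8333, -2.8333, -9.8333
Σ(z_t−z̄)(z_{t+1}−z̄) = (-2.6389) + (-10.1389) + (-22.3056) + (5.1944) + (27.8611) = -2.0278
Denominator Σ(z_t−z̄)² = 266.8333
r_1 = -2.0278 / 266.8333 = -0.008

-0.008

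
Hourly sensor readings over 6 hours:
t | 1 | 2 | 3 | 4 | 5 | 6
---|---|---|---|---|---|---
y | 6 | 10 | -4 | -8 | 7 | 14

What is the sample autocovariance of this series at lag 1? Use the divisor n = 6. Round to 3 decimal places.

Mean ȳ = (6 + 10 − 4 − 8 + 7 + 14)/6 = 4.1667
Σ_{t=1}^{5}(y_t−ȳ)(y_{t+1}−ȳ) = 55.8056
γ_1 = 55.8056 / 6 = 9.301

9.301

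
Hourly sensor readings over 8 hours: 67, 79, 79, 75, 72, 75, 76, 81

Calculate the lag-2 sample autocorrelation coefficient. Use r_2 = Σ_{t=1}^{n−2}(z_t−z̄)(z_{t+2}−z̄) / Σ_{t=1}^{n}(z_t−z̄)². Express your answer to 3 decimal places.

Mean z̄ = (67 + 79 + 79 + 75 + 72 + 75 + 76 + 81)/8 = 75.5000
Deviations from mean: -8.5000, 3.5000, 3.5000, -0.5000, -3.5000, -0.5000, 0.5000, 5.5000
Σ(z_t−z̄)(z_{t+2}−z̄) = (-29.7500) + (-1.7500) + (-12.2500) + (0.2500) + (-1.7500) + (-2.7500) = -48.0000
Denominator Σ(z_t−z̄)² = 140.0000
r_2 = -48.0000 / 140.0000 = -0.343

-0.343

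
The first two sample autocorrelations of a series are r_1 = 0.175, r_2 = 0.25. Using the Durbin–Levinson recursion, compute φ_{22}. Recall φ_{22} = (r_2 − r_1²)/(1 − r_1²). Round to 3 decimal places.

0.226

φ_{22} = (r_2 − r_1²) / (1 − r_1²)
r_1² = (0.175)² = 0.030625
Numerator = 0.25 − 0.0306 = 0.2194; denominator = 1 − 0.0306 = 0.9694
φ_{22} = 0.2194 / 0.9694 = 0.226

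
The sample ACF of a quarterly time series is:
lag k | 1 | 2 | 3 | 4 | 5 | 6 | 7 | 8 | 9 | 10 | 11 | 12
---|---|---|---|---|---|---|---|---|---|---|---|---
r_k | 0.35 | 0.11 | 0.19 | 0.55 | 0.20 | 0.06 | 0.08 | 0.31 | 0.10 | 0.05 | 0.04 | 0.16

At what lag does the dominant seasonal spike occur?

The largest autocorrelation is r_4 = 0.55; the remaining lags stay at or below 0.35. The elevated value at lag 1 (0.35), dropping to 0.11 at lag 2, reflects decaying short-term dependence rather than seasonality.
The dominant spike at lag 4 indicates a seasonal period of 4.

4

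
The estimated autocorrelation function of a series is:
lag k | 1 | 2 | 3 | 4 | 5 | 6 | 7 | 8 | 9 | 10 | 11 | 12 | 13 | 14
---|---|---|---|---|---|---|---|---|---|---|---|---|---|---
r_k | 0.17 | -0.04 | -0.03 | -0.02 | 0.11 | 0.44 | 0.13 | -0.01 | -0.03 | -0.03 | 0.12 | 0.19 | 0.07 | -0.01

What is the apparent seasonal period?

The largest autocorrelation is r_6 = 0.44, with a weaker echo at lag 12 (0.19); the remaining lags stay at or below 0.17.
The dominant spike at lag 6 indicates a seasonal period of 6.

6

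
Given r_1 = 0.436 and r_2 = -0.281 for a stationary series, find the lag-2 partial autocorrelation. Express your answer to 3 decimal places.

φ_{22} = (r_2 − r_1²) / (1 − r_1²)
r_1² = (0.436)² = 0.190096
Numerator = -0.281 − 0.1901 = -0.4711; denominator = 1 − 0.1901 = 0.8099
φ_{22} = -0.4711 / 0.8099 = -0.582

-0.582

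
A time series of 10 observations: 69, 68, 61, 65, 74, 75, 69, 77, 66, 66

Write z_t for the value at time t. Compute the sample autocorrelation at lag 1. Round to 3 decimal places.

0.156

Mean z̄ = (69 + 68 + 61 + 65 + 74 + 75 + 69 + 77 + 66 + 66)/10 = 69.0000
Numerator Σ_{t=1}^{9}(z_t−z̄)(z_{t+1}−z̄) = 35.0000
Denominator Σ(z_t−z̄)² = 224.0000
r_1 = 35.0000 / 224.0000 = 0.156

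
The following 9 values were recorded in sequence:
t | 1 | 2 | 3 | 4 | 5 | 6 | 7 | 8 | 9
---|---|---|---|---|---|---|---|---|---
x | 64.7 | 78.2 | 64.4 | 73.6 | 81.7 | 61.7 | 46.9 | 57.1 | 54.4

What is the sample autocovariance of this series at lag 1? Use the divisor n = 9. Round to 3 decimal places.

Mean x̄ = (64.7 + 78.2 + 64.4 + 73.6 + 81.7 + 61.7 + 46.9 + 57.1 + 54.4)/9 = 64.7444
Σ_{t=1}^{8}(x_t−x̄)(x_{t+1}−x̄) = 360.0625
γ_1 = 360.0625 / 9 = 40.007

40.007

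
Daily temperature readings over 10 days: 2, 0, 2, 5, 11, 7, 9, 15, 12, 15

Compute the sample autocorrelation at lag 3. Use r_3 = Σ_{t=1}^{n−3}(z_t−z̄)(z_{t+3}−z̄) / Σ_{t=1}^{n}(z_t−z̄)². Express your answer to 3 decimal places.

Mean z̄ = (2 + 0 + 2 + 5 + 11 + 7 + 9 + 15 + 12 + 15)/10 = 7.8000
Numerator Σ_{t=1}^{7}(z_t−z̄)(z_{t+3}−z̄) = 20.8800
Denominator Σ(z_t−z̄)² = 269.6000
r_3 = 20.8800 / 269.6000 = 0.077

0.077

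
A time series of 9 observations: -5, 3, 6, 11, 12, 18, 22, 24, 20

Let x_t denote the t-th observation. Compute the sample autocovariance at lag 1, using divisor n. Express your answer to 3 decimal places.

Mean x̄ = (-5 + 3 + 6 + 11 + 12 + 18 + 22 + 24 + 20)/9 = 12.3333
Σ_{t=1}^{8}(x_t−x̄)(x_{t+1}−x̄) = 484.8889
γ_1 = 484.8889 / 9 = 53.877

53.877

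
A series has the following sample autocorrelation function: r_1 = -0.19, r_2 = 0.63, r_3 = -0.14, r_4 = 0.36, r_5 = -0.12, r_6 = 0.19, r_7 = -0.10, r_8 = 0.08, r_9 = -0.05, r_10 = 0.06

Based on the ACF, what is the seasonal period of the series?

The largest autocorrelation is r_2 = 0.63, with weaker echoes at lags 4 (0.36) and 6 (0.19); the remaining lags stay at or below 0.08.
The dominant spike at lag 2 indicates a seasonal period of 2.

2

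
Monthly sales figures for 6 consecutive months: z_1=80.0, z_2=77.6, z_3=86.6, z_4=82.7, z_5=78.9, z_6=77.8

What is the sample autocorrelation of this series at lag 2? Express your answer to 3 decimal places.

Mean z̄ = (80.0 + 77.6 + 86.6 + 82.7 + 78.9 + 77.8)/6 = 80.6000
Σ(z_t−z̄)(z_{t+2}−z̄) = (-3.6000) + (-6.3000) + (-10.2000) + (-5.8800) = -25.9800
Denominator Σ(z_t−z̄)² = 60.5000
r_2 = -25.9800 / 60.5000 = -0.429

-0.429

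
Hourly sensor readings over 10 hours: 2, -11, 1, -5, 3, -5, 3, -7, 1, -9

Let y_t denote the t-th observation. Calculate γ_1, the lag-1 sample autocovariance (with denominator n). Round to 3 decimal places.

Mean ȳ = (2 − 11 + 1 − 5 + 3 − 5 + 3 − 7 + 1 − 9)/10 = -2.7000
Σ_{t=1}^{9}(y_t−ȳ)(y_{t+1}−ȳ) = -181.2900
γ_1 = -181.2900 / 10 = -18.129

-18.129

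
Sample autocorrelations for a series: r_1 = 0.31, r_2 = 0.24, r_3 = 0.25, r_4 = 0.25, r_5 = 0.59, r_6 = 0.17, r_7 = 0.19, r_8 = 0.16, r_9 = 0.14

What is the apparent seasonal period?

The largest autocorrelation is r_5 = 0.59; the remaining lags stay at or below 0.31. The elevated value at lag 1 (0.31), dropping to 0.24 at lag 2, reflects decaying short-term dependence rather than seasonality.
The dominant spike at lag 5 indicates a seasonal period of 5.

5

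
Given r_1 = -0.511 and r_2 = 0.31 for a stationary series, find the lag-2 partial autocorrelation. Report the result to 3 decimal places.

φ_{22} = (r_2 − r_1²) / (1 − r_1²)
r_1² = (-0.511)² = 0.261121
Numerator = 0.31 − 0.2611 = 0.0489; denominator = 1 − 0.2611 = 0.7389
φ_{22} = 0.0489 / 0.7389 = 0.066

0.066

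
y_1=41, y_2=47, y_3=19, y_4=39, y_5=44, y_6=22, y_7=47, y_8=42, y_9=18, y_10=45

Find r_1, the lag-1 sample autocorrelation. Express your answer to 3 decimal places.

-0.494

Mean ȳ = (41 + 47 + 19 + 39 + 44 + 22 + 47 + 42 + 18 + 45)/10 = 36.4000
Numerator Σ_{t=1}^{9}(y_t−ȳ)(y_{t+1}−ȳ) = -625.1600
Denominator Σ(y_t−ȳ)² = 1264.4000
r_1 = -625.1600 / 1264.4000 = -0.494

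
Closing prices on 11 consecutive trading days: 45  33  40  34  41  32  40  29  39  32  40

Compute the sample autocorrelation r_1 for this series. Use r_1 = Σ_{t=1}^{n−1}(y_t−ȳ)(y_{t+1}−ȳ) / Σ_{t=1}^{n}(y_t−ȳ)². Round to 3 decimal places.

Mean ȳ = (45 + 33 + 40 + 34 + 41 + 32 + 40 + 29 + 39 + 32 + 40)/11 = 36.8182
Numerator Σ_{t=1}^{10}(y_t−ȳ)(y_{t+1}−ȳ) = -167.3967
Denominator Σ(y_t−ȳ)² = 249.6364
r_1 = -167.3967 / 249.6364 = -0.671

-0.671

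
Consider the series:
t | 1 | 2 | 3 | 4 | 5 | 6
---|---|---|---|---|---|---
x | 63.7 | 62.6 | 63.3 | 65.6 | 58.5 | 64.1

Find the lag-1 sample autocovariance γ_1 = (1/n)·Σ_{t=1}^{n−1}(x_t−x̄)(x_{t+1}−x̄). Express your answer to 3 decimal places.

Mean x̄ = (63.7 + 62.6 + 63.3 + 65.6 + 58.5 + 64.1)/6 = 62.9667
Deviations: 0.7333, -0.3667, 0.3333, 2.6333, -4.4667, 1.1333
Σ_{t=1}^{5}(x_t−x̄)(x_{t+1}−x̄) = -16.3378
γ_1 = -16.3378 / 6 = -2.723

-2.723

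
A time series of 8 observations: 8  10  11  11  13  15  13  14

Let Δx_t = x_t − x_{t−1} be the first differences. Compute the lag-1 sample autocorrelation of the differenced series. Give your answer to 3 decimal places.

First differences Δx: 2, 1, 0, 2, 2, -2, 1
Mean of differences = 0.8571
Numerator Σ(Δx_t−Δx̄)(Δx_{t+1}−Δx̄) = -3.3061
Denominator Σ(Δx_t−Δx̄)² = 12.8571
r_1(Δx) = -3.3061 / 12.8571 = -0.257

-0.257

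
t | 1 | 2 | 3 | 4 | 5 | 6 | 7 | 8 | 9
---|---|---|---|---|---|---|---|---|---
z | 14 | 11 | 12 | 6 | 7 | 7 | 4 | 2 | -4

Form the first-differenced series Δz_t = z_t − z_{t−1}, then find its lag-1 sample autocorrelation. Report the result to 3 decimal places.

-0.402

First differences Δz: -3, 1, -6, 1, 0, -3, -2, -6
Mean of differences = -2.2500
Numerator Σ(Δz_t−Δz̄)(Δz_{t+1}−Δz̄) = -22.3125
Denominator Σ(Δz_t−Δz̄)² = 55.5000
r_1(Δz) = -22.3125 / 55.5000 = -0.402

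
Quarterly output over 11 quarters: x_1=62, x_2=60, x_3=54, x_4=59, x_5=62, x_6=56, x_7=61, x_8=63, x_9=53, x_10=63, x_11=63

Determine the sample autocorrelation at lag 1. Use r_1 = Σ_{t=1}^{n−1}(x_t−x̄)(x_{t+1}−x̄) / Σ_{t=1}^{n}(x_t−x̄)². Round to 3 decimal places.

-0.303

Mean x̄ = (62 + 60 + 54 + 59 + 62 + 56 + 61 + 63 + 53 + 63 + 63)/11 = 59.6364
Numerator Σ_{t=1}^{10}(x_t−x̄)(x_{t+1}−x̄) = -41.4050
Denominator Σ(x_t−x̄)² = 136.5455
r_1 = -41.4050 / 136.5455 = -0.303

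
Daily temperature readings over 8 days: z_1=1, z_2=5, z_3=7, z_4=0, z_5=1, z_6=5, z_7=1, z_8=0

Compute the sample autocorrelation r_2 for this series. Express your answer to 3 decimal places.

Mean z̄ = (1 + 5 + 7 + 0 + 1 + 5 + 1 + 0)/8 = 2.5000
Numerator Σ_{t=1}^{6}(z_t−z̄)(z_{t+2}−z̄) = -30.0000
Denominator Σ(z_t−z̄)² = 52.0000
r_2 = -30.0000 / 52.0000 = -0.577

-0.577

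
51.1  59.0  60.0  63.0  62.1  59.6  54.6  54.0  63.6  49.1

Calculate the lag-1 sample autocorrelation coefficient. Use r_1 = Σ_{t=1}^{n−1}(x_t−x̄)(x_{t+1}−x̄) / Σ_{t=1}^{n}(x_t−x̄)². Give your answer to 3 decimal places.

-0.117

Mean x̄ = (51.1 + 59.0 + 60.0 + 63.0 + 62.1 + 59.6 + 54.6 + 54.0 + 63.6 + 49.1)/10 = 57.6100
Numerator Σ_{t=1}^{9}(x_t−x̄)(x_{t+1}−x̄) = -27.4311
Denominator Σ(x_t−x̄)² = 233.5890
r_1 = -27.4311 / 233.5890 = -0.117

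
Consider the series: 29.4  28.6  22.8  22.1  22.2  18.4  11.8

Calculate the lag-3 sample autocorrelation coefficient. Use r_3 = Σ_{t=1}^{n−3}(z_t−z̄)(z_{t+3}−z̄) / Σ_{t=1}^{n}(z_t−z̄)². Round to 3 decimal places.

-0.009

Mean z̄ = (29.4 + 28.6 + 22.8 + 22.1 + 22.2 + 18.4 + 11.8)/7 = 22.1857
Deviations from mean: 7.2143, 6.4143, 0.6143, -0.0857, 0.0143, -3.7857, -10.3857
Σ(z_t−z̄)(z_{t+3}−z̄) = (-0.6184) + (0.0916) + (-2.3255) + (0.8902) = -1.9620
Denominator Σ(z_t−z̄)² = 215.7686
r_3 = -1.9620 / 215.7686 = -0.009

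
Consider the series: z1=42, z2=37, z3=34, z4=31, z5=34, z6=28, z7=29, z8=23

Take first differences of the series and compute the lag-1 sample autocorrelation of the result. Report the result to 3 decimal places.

First differences Δz: -5, -3, -3, 3, -6, 1, -6
Mean of differences = -2.7143
Numerator Σ(Δz_t−Δz̄)(Δz_{t+1}−Δz̄) = -44.0816
Denominator Σ(Δz_t−Δz̄)² = 73.4286
r_1(Δz) = -44.0816 / 73.4286 = -0.600

-0.600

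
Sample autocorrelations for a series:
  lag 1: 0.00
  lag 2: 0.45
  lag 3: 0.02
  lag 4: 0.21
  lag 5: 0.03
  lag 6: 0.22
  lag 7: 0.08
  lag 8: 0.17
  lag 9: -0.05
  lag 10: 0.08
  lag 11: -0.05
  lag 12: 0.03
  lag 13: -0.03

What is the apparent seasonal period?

2

The largest autocorrelation is r_2 = 0.45, with weaker echoes at lags 4 (0.21), 6 (0.22) and 8 (0.17); the remaining lags stay at or below 0.08.
The dominant spike at lag 2 indicates a seasonal period of 2.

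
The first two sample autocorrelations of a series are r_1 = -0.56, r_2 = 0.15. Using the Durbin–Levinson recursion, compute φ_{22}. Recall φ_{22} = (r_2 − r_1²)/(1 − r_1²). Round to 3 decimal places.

-0.238

φ_{22} = (r_2 − r_1²) / (1 − r_1²)
r_1² = (-0.56)² = 0.3136
Numerator = 0.15 − 0.3136 = -0.1636; denominator = 1 − 0.3136 = 0.6864
φ_{22} = -0.1636 / 0.6864 = -0.238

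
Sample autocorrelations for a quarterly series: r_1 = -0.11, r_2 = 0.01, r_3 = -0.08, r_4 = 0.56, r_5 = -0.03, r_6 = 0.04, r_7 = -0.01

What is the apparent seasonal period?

The largest autocorrelation is r_4 = 0.56; the remaining lags stay at or below 0.04.
The dominant spike at lag 4 indicates a seasonal period of 4.

4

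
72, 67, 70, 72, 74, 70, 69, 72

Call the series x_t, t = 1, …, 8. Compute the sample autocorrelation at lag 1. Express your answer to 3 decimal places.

Mean x̄ = (72 + 67 + 70 + 72 + 74 + 70 + 69 + 72)/8 = 70.7500
Deviations from mean: 1.2500, -3.7500, -0.7500, 1.2500, 3.2500, -0.7500, -1.7500, 1.2500
Numerator Σ_{t=1}^{7}(x_t−x̄)(x_{t+1}−x̄) = -2.0625
Denominator Σ(x_t−x̄)² = 33.5000
r_1 = -2.0625 / 33.5000 = -0.062

-0.062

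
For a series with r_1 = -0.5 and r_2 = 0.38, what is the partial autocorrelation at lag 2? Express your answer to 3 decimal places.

φ_{22} = (r_2 − r_1²) / (1 − r_1²)
r_1² = (-0.5)² = 0.25
Numerator = 0.38 − 0.2500 = 0.1300; denominator = 1 − 0.2500 = 0.7500
φ_{22} = 0.1300 / 0.7500 = 0.173

0.173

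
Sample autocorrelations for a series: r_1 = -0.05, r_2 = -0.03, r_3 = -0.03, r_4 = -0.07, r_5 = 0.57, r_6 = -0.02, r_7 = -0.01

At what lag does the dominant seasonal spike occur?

5

The largest autocorrelation is r_5 = 0.57; the remaining lags stay at or below -0.01.
The dominant spike at lag 5 indicates a seasonal period of 5.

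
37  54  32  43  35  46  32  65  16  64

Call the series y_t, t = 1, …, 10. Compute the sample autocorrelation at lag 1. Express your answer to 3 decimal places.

-0.782

Mean ȳ = (37 + 54 + 32 + 43 + 35 + 46 + 32 + 65 + 16 + 64)/10 = 42.4000
Numerator Σ_{t=1}^{9}(y_t−ȳ)(y_{t+1}−ȳ) = -1659.9600
Denominator Σ(y_t−ȳ)² = 2122.4000
r_1 = -1659.9600 / 2122.4000 = -0.782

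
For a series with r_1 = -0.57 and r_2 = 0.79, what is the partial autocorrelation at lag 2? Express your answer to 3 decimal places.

φ_{22} = (r_2 − r_1²) / (1 − r_1²)
r_1² = (-0.57)² = 0.3249
Numerator = 0.79 − 0.3249 = 0.4651; denominator = 1 − 0.3249 = 0.6751
φ_{22} = 0.4651 / 0.6751 = 0.689

0.689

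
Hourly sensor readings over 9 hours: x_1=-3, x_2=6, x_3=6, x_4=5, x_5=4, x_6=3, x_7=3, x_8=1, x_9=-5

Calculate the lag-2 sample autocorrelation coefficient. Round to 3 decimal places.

-0.046

Mean x̄ = (-3 + 6 + 6 + 5 + 4 + 3 + 3 + 1 − 5)/9 = 2.2222
Σ(x_t−x̄)(x_{t+2}−x̄) = (-19.7284) + (10.4938) + (6.7160) + (2.1605) + (1.3827) + (-0.9506) + (-5.6173) = -5.5432
Denominator Σ(x_t−x̄)² = 121.5556
r_2 = -5.5432 / 121.5556 = -0.046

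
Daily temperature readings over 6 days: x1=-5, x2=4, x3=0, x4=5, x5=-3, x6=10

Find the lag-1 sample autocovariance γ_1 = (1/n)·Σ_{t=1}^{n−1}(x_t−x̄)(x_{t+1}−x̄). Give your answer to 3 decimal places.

-13.227

Mean x̄ = (-5 + 4 + 0 + 5 − 3 + 10)/6 = 1.8333
Deviations: -6.8333, 2.1667, -1.8333, 3.1667, -4.8333, 8.1667
Σ_{t=1}^{5}(x_t−x̄)(x_{t+1}−x̄) = -79.3611
γ_1 = -79.3611 / 6 = -13.227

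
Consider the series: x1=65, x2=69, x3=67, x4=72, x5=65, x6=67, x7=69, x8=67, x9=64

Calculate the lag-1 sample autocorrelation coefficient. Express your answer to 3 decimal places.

-0.315

Mean x̄ = (65 + 69 + 67 + 72 + 65 + 67 + 69 + 67 + 64)/9 = 67.2222
Numerator Σ_{t=1}^{8}(x_t−x̄)(x_{t+1}−x̄) = -15.6049
Denominator Σ(x_t−x̄)² = 49.5556
r_1 = -15.6049 / 49.5556 = -0.315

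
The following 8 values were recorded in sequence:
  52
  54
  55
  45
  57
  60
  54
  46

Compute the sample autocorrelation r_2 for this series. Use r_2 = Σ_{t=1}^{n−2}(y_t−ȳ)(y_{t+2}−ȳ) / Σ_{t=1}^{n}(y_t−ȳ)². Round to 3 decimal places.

Mean ȳ = (52 + 54 + 55 + 45 + 57 + 60 + 54 + 46)/8 = 52.8750
Deviations from mean: -0.8750, 1.1250, 2.1250, -7.8750, 4.1250, 7.1250, 1.1250, -6.8750
Σ(y_t−ȳ)(y_{t+2}−ȳ) = (-1.8594) + (-8.8594) + (8.7656) + (-56.1094) + (4.6406) + (-48.9844) = -102.4063
Denominator Σ(y_t−ȳ)² = 184.8750
r_2 = -102.4063 / 184.8750 = -0.554

-0.554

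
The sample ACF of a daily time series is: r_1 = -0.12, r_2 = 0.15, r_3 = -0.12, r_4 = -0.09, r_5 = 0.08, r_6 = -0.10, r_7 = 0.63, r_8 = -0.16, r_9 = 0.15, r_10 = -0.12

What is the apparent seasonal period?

The largest autocorrelation is r_7 = 0.63; the remaining lags stay at or below 0.15.
The dominant spike at lag 7 indicates a seasonal period of 7.

7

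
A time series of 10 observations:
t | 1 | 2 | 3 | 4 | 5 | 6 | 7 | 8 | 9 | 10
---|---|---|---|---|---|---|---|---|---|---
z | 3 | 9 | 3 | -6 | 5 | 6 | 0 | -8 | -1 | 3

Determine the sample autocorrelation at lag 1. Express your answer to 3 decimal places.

Mean z̄ = (3 + 9 + 3 − 6 + 5 + 6 + 0 − 8 − 1 + 3)/10 = 1.4000
Numerator Σ_{t=1}^{9}(z_t−z̄)(z_{t+1}−z̄) = 27.8400
Denominator Σ(z_t−z̄)² = 250.4000
r_1 = 27.8400 / 250.4000 = 0.111

0.111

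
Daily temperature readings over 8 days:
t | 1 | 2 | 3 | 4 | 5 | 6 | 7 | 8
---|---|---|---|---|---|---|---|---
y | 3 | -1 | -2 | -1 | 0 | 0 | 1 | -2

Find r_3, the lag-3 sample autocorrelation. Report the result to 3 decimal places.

-0.228

Mean ȳ = (3 − 1 − 2 − 1 + 0 + 0 + 1 − 2)/8 = -0.2500
Deviations from mean: 3.2500, -0.7500, -1.7500, -0.7500, 0.2500, 0.2500, 1.2500, -1.7500
Σ(y_t−ȳ)(y_{t+3}−ȳ) = (-2.4375) + (-0.1875) + (-0.4375) + (-0.9375) + (-0.4375) = -4.4375
Denominator Σ(y_t−ȳ)² = 19.5000
r_3 = -4.4375 / 19.5000 = -0.228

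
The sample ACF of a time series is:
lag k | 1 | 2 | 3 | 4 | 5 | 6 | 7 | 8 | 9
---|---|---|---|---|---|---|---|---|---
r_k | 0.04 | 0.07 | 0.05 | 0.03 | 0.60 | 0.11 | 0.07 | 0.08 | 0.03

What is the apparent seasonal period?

5

The largest autocorrelation is r_5 = 0.60; the remaining lags stay at or below 0.11.
The dominant spike at lag 5 indicates a seasonal period of 5.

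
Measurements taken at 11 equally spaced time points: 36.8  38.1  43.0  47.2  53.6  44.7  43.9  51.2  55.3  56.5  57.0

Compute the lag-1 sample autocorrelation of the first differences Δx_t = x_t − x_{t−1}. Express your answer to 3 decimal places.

First differences Δx: 1.3, 4.9, 4.2, 6.4, -8.9, -0.8, 7.3, 4.1, 1.2, 0.5
Mean of differences = 2.0200
Numerator Σ(Δx_t−Δx̄)(Δx_{t+1}−Δx̄) = -7.6484
Denominator Σ(Δx_t−Δx̄)² = 195.1360
r_1(Δx) = -7.6484 / 195.1360 = -0.039

-0.039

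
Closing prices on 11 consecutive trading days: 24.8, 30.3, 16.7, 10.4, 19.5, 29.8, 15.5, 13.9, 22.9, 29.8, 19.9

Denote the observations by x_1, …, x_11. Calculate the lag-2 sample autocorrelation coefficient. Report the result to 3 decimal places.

Mean x̄ = (24.8 + 30.3 + 16.7 + 10.4 + 19.5 + 29.8 + 15.5 + 13.9 + 22.9 + 29.8 + 19.9)/11 = 21.2273
Numerator Σ_{t=1}^{9}(x_t−x̄)(x_{t+2}−x̄) = -326.9442
Denominator Σ(x_t−x̄)² = 473.8218
r_2 = -326.9442 / 473.8218 = -0.690

-0.690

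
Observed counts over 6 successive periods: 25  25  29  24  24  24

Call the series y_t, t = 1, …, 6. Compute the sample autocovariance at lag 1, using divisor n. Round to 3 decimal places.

Mean ȳ = (25 + 25 + 29 + 24 + 24 + 24)/6 = 25.1667
Σ_{t=1}^{5}(y_t−ȳ)(y_{t+1}−ȳ) = -2.3611
γ_1 = -2.3611 / 6 = -0.394

-0.394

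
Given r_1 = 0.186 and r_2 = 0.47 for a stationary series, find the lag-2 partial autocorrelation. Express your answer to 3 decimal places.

φ_{22} = (r_2 − r_1²) / (1 − r_1²)
r_1² = (0.186)² = 0.034596
Numerator = 0.47 − 0.0346 = 0.4354; denominator = 1 − 0.0346 = 0.9654
φ_{22} = 0.4354 / 0.9654 = 0.451

0.451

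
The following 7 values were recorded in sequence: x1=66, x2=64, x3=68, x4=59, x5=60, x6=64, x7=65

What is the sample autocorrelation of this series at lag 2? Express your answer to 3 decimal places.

Mean x̄ = (66 + 64 + 68 + 59 + 60 + 64 + 65)/7 = 63.7143
Deviations from mean: 2.2857, 0.2857, 4.2857, -4.7143, -3.7143, 0.2857, 1.2857
Σ(x_t−x̄)(x_{t+2}−x̄) = (9.7959) + (-1.3469) + (-15.9184) + (-1.3469) + (-4.7755) = -13.5918
Denominator Σ(x_t−x̄)² = 61.4286
r_2 = -13.5918 / 61.4286 = -0.221

-0.221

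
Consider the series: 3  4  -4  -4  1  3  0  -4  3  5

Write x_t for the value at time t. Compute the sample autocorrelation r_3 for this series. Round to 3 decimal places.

-0.147

Mean x̄ = (3 + 4 − 4 − 4 + 1 + 3 + 0 − 4 + 3 + 5)/10 = 0.7000
Σ(x_t−x̄)(x_{t+3}−x̄) = (-10.8100) + (0.9900) + (-10.8100) + (3.2900) + (-1.4100) + (5.2900) + (-3.0100) = -16.4700
Denominator Σ(x_t−x̄)² = 112.1000
r_3 = -16.4700 / 112.1000 = -0.147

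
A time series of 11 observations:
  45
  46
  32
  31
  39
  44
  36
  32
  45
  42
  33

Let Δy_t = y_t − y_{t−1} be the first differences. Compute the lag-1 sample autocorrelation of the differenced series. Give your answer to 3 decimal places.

-0.076

First differences Δy: 1, -14, -1, 8, 5, -8, -4, 13, -3, -9
Mean of differences = -1.2000
Numerator Σ(Δy_t−Δȳ)(Δy_{t+1}−Δȳ) = -46.2400
Denominator Σ(Δy_t−Δȳ)² = 611.6000
r_1(Δy) = -46.2400 / 611.6000 = -0.076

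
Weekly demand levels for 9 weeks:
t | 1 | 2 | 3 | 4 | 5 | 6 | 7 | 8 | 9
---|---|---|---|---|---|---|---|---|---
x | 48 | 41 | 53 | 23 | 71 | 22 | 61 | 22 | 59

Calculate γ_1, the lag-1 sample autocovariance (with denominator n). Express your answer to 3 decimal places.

-273.392

Mean x̄ = (48 + 41 + 53 + 23 + 71 + 22 + 61 + 22 + 59)/9 = 44.4444
Σ_{t=1}^{8}(x_t−x̄)(x_{t+1}−x̄) = -2460.5309
γ_1 = -2460.5309 / 9 = -273.392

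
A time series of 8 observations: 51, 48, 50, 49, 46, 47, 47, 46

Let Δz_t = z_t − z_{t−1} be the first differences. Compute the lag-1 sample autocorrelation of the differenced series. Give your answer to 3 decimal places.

-0.430

First differences Δz: -3, 2, -1, -3, 1, 0, -1
Mean of differences = -0.7143
Numerator Σ(Δz_t−Δz̄)(Δz_{t+1}−Δz̄) = -9.2245
Denominator Σ(Δz_t−Δz̄)² = 21.4286
r_1(Δz) = -9.2245 / 21.4286 = -0.430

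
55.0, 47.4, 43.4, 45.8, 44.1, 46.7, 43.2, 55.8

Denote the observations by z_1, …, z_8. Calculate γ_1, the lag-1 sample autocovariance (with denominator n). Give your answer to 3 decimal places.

-1.829

Mean z̄ = (55.0 + 47.4 + 43.4 + 45.8 + 44.1 + 46.7 + 43.2 + 55.8)/8 = 47.6750
Deviations: 7.3250, -0.2750, -4.2750, -1.8750, -3.5750, -0.9750, -4.4750, 8.1250
Σ_{t=1}^{7}(z_t−z̄)(z_{t+1}−z̄) = -14.6306
γ_1 = -14.6306 / 8 = -1.829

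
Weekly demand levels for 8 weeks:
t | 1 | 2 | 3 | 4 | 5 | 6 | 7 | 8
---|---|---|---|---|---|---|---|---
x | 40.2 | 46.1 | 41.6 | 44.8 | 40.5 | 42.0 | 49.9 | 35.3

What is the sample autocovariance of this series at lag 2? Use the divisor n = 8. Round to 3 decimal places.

Mean x̄ = (40.2 + 46.1 + 41.6 + 44.8 + 40.5 + 42.0 + 49.9 + 35.3)/8 = 42.5500
Σ_{t=1}^{6}(x_t−x̄)(x_{t+2}−x̄) = -0.1500
γ_2 = -0.1500 / 8 = -0.019

-0.019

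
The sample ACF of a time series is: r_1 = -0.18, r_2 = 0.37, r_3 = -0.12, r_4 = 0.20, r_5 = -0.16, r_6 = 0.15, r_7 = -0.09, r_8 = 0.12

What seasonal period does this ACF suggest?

The largest autocorrelation is r_2 = 0.37, with weaker echoes at lags 4 (0.20) and 6 (0.15); the remaining lags stay at or below 0.12.
The dominant spike at lag 2 indicates a seasonal period of 2.

2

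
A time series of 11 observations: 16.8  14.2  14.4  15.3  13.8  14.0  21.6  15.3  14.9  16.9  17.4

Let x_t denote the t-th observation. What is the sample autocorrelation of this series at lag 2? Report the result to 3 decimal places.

Mean x̄ = (16.8 + 14.2 + 14.4 + 15.3 + 13.8 + 14.0 + 21.6 + 15.3 + 14.9 + 16.9 + 17.4)/11 = 15.8727
Numerator Σ_{t=1}^{9}(x_t−x̄)(x_{t+2}−x̄) = -14.7260
Denominator Σ(x_t−x̄)² = 51.4218
r_2 = -14.7260 / 51.4218 = -0.286

-0.286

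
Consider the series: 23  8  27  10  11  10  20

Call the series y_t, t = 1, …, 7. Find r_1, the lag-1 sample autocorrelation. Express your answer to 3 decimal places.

-0.521

Mean ȳ = (23 + 8 + 27 + 10 + 11 + 10 + 20)/7 = 15.5714
Σ(y_t−ȳ)(y_{t+1}−ȳ) = (-56.2449) + (-86.5306) + (-63.6735) + (25.4694) + (25.4694) + (-24.6735) = -180.1837
Denominator Σ(y_t−ȳ)² = 345.7143
r_1 = -180.1837 / 345.7143 = -0.521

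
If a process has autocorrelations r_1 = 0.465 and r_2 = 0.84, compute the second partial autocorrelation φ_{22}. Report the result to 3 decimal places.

φ_{22} = (r_2 − r_1²) / (1 − r_1²)
r_1² = (0.465)² = 0.216225
Numerator = 0.84 − 0.2162 = 0.6238; denominator = 1 − 0.2162 = 0.7838
φ_{22} = 0.6238 / 0.7838 = 0.796

0.796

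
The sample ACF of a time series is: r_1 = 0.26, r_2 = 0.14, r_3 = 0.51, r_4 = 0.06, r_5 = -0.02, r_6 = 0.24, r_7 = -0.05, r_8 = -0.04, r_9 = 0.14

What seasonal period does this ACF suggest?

The largest autocorrelation is r_3 = 0.51; the remaining lags stay at or below 0.26. The elevated value at lag 1 (0.26), dropping to 0.14 at lag 2, reflects decaying short-term dependence rather than seasonality.
The dominant spike at lag 3 indicates a seasonal period of 3.

3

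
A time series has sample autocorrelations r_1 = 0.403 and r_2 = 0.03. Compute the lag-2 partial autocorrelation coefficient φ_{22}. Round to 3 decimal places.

-0.158

φ_{22} = (r_2 − r_1²) / (1 − r_1²)
r_1² = (0.403)² = 0.162409
Numerator = 0.03 − 0.1624 = -0.1324; denominator = 1 − 0.1624 = 0.8376
φ_{22} = -0.1324 / 0.8376 = -0.158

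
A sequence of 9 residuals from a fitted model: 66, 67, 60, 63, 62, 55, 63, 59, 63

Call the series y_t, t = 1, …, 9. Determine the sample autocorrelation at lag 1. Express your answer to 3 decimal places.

-0.047

Mean ȳ = (66 + 67 + 60 + 63 + 62 + 55 + 63 + 59 + 63)/9 = 62.0000
Numerator Σ_{t=1}^{8}(y_t−ȳ)(y_{t+1}−ȳ) = -5.0000
Denominator Σ(y_t−ȳ)² = 106.0000
r_1 = -5.0000 / 106.0000 = -0.047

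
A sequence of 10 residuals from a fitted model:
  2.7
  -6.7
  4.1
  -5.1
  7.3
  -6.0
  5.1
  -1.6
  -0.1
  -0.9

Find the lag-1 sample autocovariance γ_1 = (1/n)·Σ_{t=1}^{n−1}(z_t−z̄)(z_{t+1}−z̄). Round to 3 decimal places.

Mean z̄ = (2.7 − 6.7 + 4.1 − 5.1 + 7.3 − 6.0 + 5.1 − 1.6 − 0.1 − 0.9)/10 = -0.1200
Σ_{t=1}^{9}(z_t−z̄)(z_{t+1}−z̄) = -186.3844
γ_1 = -186.3844 / 10 = -18.638

-18.638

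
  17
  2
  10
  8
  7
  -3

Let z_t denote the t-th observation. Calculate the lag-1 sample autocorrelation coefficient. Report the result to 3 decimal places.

-0.265

Mean z̄ = (17 + 2 + 10 + 8 + 7 − 3)/6 = 6.8333
Deviations from mean: 10.1667, -4.8333, 3.1667, 1.1667, 0.1667, -9.8333
Σ(z_t−z̄)(z_{t+1}−z̄) = (-49.1389) + (-15.3056) + (3.6944) + (0.1944) + (-1.6389) = -62.1944
Denominator Σ(z_t−z̄)² = 234.8333
r_1 = -62.1944 / 234.8333 = -0.265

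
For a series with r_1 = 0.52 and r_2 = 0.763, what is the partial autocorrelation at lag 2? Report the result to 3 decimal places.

φ_{22} = (r_2 − r_1²) / (1 − r_1²)
r_1² = (0.52)² = 0.2704
Numerator = 0.763 − 0.2704 = 0.4926; denominator = 1 − 0.2704 = 0.7296
φ_{22} = 0.4926 / 0.7296 = 0.675

0.675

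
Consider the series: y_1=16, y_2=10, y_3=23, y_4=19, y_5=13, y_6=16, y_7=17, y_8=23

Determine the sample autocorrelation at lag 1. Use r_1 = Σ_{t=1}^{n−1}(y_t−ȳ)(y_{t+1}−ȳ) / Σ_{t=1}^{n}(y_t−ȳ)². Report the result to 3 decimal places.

-0.186

Mean ȳ = (16 + 10 + 23 + 19 + 13 + 16 + 17 + 23)/8 = 17.1250
Deviations from mean: -1.1250, -7.1250, 5.8750, 1.8750, -4.1250, -1.1250, -0.1250, 5.8750
Σ(y_t−ȳ)(y_{t+1}−ȳ) = (8.0156) + (-41.8594) + (11.0156) + (-7.7344) + (4.6406) + (0.1406) + (-0.7344) = -26.5156
Denominator Σ(y_t−ȳ)² = 142.8750
r_1 = -26.5156 / 142.8750 = -0.186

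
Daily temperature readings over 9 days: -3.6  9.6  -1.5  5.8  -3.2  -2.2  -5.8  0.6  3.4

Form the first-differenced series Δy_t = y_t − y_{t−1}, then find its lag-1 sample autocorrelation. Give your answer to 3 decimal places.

First differences Δy: 13.2, -11.1, 7.3, -9.0, 1.0, -3.6, 6.4, 2.8
Mean of differences = 0.8750
Numerator Σ(Δy_t−Δȳ)(Δy_{t+1}−Δȳ) = -303.8606
Denominator Σ(Δy_t−Δȳ)² = 488.3750
r_1(Δy) = -303.8606 / 488.3750 = -0.622

-0.622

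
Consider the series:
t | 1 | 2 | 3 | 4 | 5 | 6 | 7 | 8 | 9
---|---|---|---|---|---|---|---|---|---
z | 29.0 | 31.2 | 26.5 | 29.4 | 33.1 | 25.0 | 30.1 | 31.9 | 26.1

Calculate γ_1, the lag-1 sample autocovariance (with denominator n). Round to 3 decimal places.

Mean z̄ = (29.0 + 31.2 + 26.5 + 29.4 + 33.1 + 25.0 + 30.1 + 31.9 + 26.1)/9 = 29.1444
Σ_{t=1}^{8}(z_t−z̄)(z_{t+1}−z̄) = -31.5075
γ_1 = -31.5075 / 9 = -3.501

-3.501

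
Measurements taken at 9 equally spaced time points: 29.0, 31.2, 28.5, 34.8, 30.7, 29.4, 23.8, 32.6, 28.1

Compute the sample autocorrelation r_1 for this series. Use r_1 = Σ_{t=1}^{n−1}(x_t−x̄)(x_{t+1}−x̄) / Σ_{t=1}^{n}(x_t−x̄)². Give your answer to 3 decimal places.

-0.317

Mean x̄ = (29.0 + 31.2 + 28.5 + 34.8 + 30.7 + 29.4 + 23.8 + 32.6 + 28.1)/9 = 29.7889
Numerator Σ_{t=1}^{8}(x_t−x̄)(x_{t+1}−x̄) = -24.4335
Denominator Σ(x_t−x̄)² = 76.9889
r_1 = -24.4335 / 76.9889 = -0.317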